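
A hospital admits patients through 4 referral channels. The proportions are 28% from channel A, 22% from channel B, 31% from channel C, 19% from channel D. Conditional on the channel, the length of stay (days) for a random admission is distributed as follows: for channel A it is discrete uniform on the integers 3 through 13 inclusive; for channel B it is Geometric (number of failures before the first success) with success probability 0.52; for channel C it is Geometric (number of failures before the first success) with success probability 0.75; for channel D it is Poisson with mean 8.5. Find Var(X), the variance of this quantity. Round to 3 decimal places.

19.495

Per component, A: μ=8, E[X²]=74; B: μ=0.923077, E[X²]=2.62722; C: μ=0.333333, E[X²]=0.555556; D: μ=8.5, E[X²]=80.75.
E[X] = 0.28·8 + 0.22·0.923077 + 0.31·0.333333 + 0.19·8.5 = 4.16141.
E[X²] = 0.28·74 + 0.22·2.62722 + 0.31·0.555556 + 0.19·80.75 = 36.8127.
Var(X) = E[X²] − (E[X])² = 36.8127 − 17.3173 = 19.4954.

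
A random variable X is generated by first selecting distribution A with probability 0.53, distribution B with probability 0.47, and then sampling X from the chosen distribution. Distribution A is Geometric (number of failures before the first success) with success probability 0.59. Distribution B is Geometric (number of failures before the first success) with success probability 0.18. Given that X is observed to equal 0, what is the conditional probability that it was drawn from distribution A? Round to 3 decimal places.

0.787

Likelihoods P(X=0 | ·): A: 0.59; B: 0.18.
Posterior ∝ prior × likelihood. Numerator for A: 0.53·0.59 = 0.3127.
Normalizing constant: 0.53·0.59 + 0.47·0.18 = 0.3973.
P(A | observation) = 0.3127 / 0.3973 = 0.787063.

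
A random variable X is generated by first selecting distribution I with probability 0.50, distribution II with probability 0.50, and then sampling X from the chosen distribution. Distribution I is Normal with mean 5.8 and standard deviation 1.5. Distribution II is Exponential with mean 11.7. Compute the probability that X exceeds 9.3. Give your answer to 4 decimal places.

Conditional on each component, P(X > 9.3): I: 0.00981533; II: 0.451639.
By total probability, P(X > 9.3) = 0.5·0.00981533 + 0.5·0.451639 = 0.230727.

0.2307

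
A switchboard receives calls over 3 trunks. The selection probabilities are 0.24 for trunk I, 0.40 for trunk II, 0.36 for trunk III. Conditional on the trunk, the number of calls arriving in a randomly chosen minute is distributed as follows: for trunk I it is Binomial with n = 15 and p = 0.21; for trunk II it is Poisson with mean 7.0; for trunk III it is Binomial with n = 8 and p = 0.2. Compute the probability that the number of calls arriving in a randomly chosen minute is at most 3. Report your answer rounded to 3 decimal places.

0.519

Conditional on each trunk, P(X ≤ 3): I: 0.610463; II: 0.0817654; III: 0.943718.
By total probability, P(X ≤ 3) = 0.24·0.610463 + 0.4·0.0817654 + 0.36·0.943718 = 0.518956.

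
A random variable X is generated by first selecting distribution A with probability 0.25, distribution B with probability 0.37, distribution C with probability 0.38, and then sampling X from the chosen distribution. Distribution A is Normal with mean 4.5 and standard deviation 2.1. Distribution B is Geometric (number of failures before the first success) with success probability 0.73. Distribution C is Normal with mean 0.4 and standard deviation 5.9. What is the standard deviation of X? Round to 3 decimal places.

4.206

Per component, A: μ=4.5, E[X²]=24.66; B: μ=0.369863, E[X²]=0.64346; C: μ=0.4, E[X²]=34.97.
E[X] = 0.25·4.5 + 0.37·0.369863 + 0.38·0.4 = 1.41385.
E[X²] = 0.25·24.66 + 0.37·0.64346 + 0.38·34.97 = 19.6917.
Var(X) = E[X²] − (E[X])² = 19.6917 − 1.99897 = 17.6927.
SD(X) = √17.6927 = 4.20627.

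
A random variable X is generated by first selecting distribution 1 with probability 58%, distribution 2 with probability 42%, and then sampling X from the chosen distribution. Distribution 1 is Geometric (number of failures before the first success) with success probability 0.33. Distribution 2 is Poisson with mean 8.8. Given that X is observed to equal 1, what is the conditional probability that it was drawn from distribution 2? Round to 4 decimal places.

0.0043

Likelihoods P(X=1 | ·): 1: 0.2211; 2: 0.00132645.
Posterior ∝ prior × likelihood. Numerator for 2: 0.42·0.00132645 = 0.000557109.
Normalizing constant: 0.58·0.2211 + 0.42·0.00132645 = 0.128795.
P(2 | observation) = 0.000557109 / 0.128795 = 0.00432555.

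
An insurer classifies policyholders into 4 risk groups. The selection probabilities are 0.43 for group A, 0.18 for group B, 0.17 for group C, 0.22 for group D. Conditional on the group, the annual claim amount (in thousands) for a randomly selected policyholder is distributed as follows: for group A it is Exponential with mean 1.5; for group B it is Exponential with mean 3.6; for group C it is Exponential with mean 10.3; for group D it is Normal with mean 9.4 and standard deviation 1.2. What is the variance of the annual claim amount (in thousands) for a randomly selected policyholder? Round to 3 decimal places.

Per component, A: μ=1.5, E[X²]=4.5; B: μ=3.6, E[X²]=25.92; C: μ=10.3, E[X²]=212.18; D: μ=9.4, E[X²]=89.8.
E[X] = 0.43·1.5 + 0.18·3.6 + 0.17·10.3 + 0.22·9.4 = 5.112.
E[X²] = 0.43·4.5 + 0.18·25.92 + 0.17·212.18 + 0.22·89.8 = 62.4272.
Var(X) = E[X²] − (E[X])² = 62.4272 − 26.1325 = 36.2947.

36.295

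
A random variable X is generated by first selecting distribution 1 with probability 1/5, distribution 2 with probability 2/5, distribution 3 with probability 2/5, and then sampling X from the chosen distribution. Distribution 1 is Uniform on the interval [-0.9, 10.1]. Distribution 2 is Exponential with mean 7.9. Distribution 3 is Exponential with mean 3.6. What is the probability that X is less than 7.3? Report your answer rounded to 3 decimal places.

0.738

Conditional on each component, P(X < 7.3): 1: 0.745455; 2: 0.603092; 3: 0.868372.
By total probability, P(X < 7.3) = 0.2·0.745455 + 0.4·0.603092 + 0.4·0.868372 = 0.737677.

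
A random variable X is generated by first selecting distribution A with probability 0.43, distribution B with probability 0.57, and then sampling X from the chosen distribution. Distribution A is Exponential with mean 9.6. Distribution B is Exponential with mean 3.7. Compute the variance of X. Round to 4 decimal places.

Per component, A: μ=9.6, E[X²]=184.32; B: μ=3.7, E[X²]=27.38.
E[X] = 0.43·9.6 + 0.57·3.7 = 6.237.
E[X²] = 0.43·184.32 + 0.57·27.38 = 94.8642.
Var(X) = E[X²] − (E[X])² = 94.8642 − 38.9002 = 55.964.

55.9640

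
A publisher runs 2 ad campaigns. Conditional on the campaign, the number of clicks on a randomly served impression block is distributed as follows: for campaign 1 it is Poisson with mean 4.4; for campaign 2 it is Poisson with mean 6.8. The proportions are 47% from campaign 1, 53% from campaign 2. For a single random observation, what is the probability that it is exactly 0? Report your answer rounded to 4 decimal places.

0.0064

Conditional on each campaign, P(X = 0): 1: 0.0122773; 2: 0.00111378.
By total probability, P(X = 0) = 0.47·0.0122773 + 0.53·0.00111378 = 0.00636065.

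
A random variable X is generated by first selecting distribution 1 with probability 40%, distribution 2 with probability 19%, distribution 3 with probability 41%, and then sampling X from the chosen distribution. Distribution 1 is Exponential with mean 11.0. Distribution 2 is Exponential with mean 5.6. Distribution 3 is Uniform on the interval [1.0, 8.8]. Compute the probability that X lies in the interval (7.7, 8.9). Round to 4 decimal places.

Conditional on each component, P(7.7 < X < 8.9): 1: 0.0513226; 2: 0.0487683; 3: 0.141026.
By total probability, P(7.7 < X < 8.9) = 0.4·0.0513226 + 0.19·0.0487683 + 0.41·0.141026 = 0.0876155.

0.0876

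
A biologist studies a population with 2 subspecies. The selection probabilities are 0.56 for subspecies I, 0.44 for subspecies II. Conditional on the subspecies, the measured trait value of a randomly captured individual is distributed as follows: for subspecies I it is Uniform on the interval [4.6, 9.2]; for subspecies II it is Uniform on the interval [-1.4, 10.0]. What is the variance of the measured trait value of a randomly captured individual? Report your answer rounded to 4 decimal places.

7.4183

Per component, I: μ=6.9, E[X²]=49.3733; II: μ=4.3, E[X²]=29.32.
E[X] = 0.56·6.9 + 0.44·4.3 = 5.756.
E[X²] = 0.56·49.3733 + 0.44·29.32 = 40.5499.
Var(X) = E[X²] − (E[X])² = 40.5499 − 33.1315 = 7.41833.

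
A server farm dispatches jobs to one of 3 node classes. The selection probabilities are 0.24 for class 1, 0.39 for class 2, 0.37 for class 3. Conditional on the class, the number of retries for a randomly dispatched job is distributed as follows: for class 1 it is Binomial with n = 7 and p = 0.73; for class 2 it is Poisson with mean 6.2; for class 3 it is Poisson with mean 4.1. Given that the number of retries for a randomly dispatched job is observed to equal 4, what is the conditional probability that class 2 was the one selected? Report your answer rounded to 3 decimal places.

0.290

Likelihoods P(X=4 | ·): 1: 0.195637; 2: 0.124948; 3: 0.195127.
Posterior ∝ prior × likelihood. Numerator for 2: 0.39·0.124948 = 0.0487298.
Normalizing constant: 0.24·0.195637 + 0.39·0.124948 + 0.37·0.195127 = 0.16788.
P(2 | observation) = 0.0487298 / 0.16788 = 0.290266.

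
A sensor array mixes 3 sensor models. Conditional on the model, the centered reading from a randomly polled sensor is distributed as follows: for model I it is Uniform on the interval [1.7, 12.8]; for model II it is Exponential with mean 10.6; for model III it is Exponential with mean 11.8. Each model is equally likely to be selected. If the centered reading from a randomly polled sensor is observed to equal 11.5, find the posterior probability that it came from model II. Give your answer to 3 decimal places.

0.207

Likelihoods f(11.5 | ·): I: 0.0900901; II: 0.0318805; III: 0.031979.
Posterior ∝ prior × likelihood. Numerator for II: 0.333333·0.0318805 = 0.0106268.
Normalizing constant: 0.333333·0.0900901 + 0.333333·0.0318805 + 0.333333·0.031979 = 0.0513165.
P(II | observation) = 0.0106268 / 0.0513165 = 0.207084.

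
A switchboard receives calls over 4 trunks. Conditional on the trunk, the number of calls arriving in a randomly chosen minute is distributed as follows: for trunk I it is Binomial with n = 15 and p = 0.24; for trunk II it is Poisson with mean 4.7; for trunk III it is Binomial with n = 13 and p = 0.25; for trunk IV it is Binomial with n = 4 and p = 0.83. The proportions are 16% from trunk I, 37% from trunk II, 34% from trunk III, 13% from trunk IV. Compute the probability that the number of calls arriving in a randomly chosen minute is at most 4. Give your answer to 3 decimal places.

0.698

Conditional on each trunk, P(X ≤ 4): I: 0.719034; II: 0.494609; III: 0.793962; IV: 1.
By total probability, P(X ≤ 4) = 0.16·0.719034 + 0.37·0.494609 + 0.34·0.793962 + 0.13·1 = 0.697998.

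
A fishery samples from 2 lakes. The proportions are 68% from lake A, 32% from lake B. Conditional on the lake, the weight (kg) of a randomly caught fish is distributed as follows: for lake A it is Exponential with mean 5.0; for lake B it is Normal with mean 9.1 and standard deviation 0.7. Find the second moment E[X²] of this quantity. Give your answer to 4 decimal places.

For each component E[X²] = Var + (mean)², giving A: 50; B: 83.3.
Overall E[X²] = 0.68·50 + 0.32·83.3 = 60.656.

60.6560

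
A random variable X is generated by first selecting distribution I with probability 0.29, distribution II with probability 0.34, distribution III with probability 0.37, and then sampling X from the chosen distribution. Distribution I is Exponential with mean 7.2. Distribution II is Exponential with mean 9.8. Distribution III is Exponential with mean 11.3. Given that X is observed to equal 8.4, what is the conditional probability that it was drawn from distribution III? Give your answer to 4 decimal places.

Likelihoods f(8.4 | ·): I: 0.0432504; II: 0.0433034; III: 0.0420807.
Posterior ∝ prior × likelihood. Numerator for III: 0.37·0.0420807 = 0.0155699.
Normalizing constant: 0.29·0.0432504 + 0.34·0.0433034 + 0.37·0.0420807 = 0.0428356.
P(III | observation) = 0.0155699 / 0.0428356 = 0.363479.

0.3635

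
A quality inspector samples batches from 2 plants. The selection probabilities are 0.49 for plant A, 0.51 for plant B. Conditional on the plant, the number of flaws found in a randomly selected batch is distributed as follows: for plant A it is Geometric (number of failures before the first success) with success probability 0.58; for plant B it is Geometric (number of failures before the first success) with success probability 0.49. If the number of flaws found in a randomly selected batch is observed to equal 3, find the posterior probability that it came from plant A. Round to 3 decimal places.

0.388

Likelihoods P(X=3 | ·): A: 0.042971; B: 0.064999.
Posterior ∝ prior × likelihood. Numerator for A: 0.49·0.042971 = 0.0210558.
Normalizing constant: 0.49·0.042971 + 0.51·0.064999 = 0.0542053.
P(A | observation) = 0.0210558 / 0.0542053 = 0.388446.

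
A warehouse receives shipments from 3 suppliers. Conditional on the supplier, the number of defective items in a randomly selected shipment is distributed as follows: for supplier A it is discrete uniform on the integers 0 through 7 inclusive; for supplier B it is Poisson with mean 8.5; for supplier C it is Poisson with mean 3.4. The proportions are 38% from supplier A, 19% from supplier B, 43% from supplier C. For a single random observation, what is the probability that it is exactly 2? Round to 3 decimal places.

Conditional on each supplier, P(X = 2): A: 0.125; B: 0.00735029; C: 0.192898.
By total probability, P(X = 2) = 0.38·0.125 + 0.19·0.00735029 + 0.43·0.192898 = 0.131842.

0.132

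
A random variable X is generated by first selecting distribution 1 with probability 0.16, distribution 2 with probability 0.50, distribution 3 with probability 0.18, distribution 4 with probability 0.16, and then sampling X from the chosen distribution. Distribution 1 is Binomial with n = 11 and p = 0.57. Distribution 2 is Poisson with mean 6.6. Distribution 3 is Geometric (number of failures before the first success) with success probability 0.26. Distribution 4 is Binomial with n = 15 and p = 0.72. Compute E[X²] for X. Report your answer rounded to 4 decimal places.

For each component E[X²] = Var + (mean)², giving 1: 42.009; 2: 50.16; 3: 19.0473; 4: 119.664.
Overall E[X²] = 0.16·42.009 + 0.5·50.16 + 0.18·19.0473 + 0.16·119.664 = 54.3762.

54.3762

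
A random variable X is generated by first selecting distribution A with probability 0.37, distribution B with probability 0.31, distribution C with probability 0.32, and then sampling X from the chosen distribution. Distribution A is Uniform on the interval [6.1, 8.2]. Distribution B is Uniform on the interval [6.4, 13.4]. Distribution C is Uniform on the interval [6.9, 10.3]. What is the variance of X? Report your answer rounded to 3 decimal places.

Per component, A: μ=7.15, E[X²]=51.49; B: μ=9.9, E[X²]=102.093; C: μ=8.6, E[X²]=74.9233.
E[X] = 0.37·7.15 + 0.31·9.9 + 0.32·8.6 = 8.4665.
E[X²] = 0.37·51.49 + 0.31·102.093 + 0.32·74.9233 = 74.6757.
Var(X) = E[X²] − (E[X])² = 74.6757 − 71.6816 = 2.99408.

2.994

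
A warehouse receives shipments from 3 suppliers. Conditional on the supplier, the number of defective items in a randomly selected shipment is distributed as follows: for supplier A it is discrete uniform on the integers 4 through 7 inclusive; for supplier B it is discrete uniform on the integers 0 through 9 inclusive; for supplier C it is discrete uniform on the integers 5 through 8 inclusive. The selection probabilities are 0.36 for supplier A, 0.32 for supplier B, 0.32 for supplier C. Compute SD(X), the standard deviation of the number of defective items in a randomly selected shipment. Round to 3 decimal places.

Per component, A: μ=5.5, E[X²]=31.5; B: μ=4.5, E[X²]=28.5; C: μ=6.5, E[X²]=43.5.
E[X] = 0.36·5.5 + 0.32·4.5 + 0.32·6.5 = 5.5.
E[X²] = 0.36·31.5 + 0.32·28.5 + 0.32·43.5 = 34.38.
Var(X) = E[X²] − (E[X])² = 34.38 − 30.25 = 4.13.
SD(X) = √4.13 = 2.03224.

2.032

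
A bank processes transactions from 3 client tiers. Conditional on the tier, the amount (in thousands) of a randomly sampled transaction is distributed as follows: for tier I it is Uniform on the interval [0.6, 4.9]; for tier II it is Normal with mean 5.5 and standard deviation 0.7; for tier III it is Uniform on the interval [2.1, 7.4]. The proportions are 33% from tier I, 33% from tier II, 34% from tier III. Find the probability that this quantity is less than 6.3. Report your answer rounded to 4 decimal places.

0.8877

Conditional on each tier, P(X < 6.3): I: 1; II: 0.873451; III: 0.792453.
By total probability, P(X < 6.3) = 0.33·1 + 0.33·0.873451 + 0.34·0.792453 = 0.887673.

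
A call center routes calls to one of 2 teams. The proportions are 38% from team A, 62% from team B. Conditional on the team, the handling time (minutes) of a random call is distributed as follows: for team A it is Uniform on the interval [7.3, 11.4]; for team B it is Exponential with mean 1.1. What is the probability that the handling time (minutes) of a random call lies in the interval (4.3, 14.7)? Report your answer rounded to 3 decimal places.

Conditional on each team, P(4.3 < X < 14.7): A: 1; B: 0.0200572.
By total probability, P(4.3 < X < 14.7) = 0.38·1 + 0.62·0.0200572 = 0.392435.

0.392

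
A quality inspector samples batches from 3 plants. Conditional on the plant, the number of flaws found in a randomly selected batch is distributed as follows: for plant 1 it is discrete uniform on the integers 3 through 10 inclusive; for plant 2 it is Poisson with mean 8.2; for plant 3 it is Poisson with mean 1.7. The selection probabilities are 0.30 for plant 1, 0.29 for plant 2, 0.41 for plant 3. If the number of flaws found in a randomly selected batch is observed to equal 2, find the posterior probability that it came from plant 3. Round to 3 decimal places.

0.976

Likelihoods P(X=2 | ·): 1: 0; 2: 0.00923385; 3: 0.263978.
Posterior ∝ prior × likelihood. Numerator for 3: 0.41·0.263978 = 0.108231.
Normalizing constant: 0.3·0 + 0.29·0.00923385 + 0.41·0.263978 = 0.110909.
P(3 | observation) = 0.108231 / 0.110909 = 0.975856.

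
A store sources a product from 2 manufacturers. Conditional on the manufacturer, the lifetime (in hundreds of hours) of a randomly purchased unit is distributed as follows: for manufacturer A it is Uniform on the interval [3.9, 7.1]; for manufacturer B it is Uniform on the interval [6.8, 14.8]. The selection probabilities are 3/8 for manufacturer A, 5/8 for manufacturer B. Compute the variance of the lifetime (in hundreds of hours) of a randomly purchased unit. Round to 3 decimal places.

Per component, A: μ=5.5, E[X²]=31.1033; B: μ=10.8, E[X²]=121.973.
E[X] = 0.375·5.5 + 0.625·10.8 = 8.8125.
E[X²] = 0.375·31.1033 + 0.625·121.973 = 87.8971.
Var(X) = E[X²] − (E[X])² = 87.8971 − 77.6602 = 10.2369.

10.237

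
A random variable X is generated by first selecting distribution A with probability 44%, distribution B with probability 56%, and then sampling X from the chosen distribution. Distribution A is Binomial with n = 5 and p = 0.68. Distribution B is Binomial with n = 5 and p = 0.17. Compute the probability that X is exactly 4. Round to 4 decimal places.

Conditional on each component, P(X = 4): A: 0.342102; B: 0.00346612.
By total probability, P(X = 4) = 0.44·0.342102 + 0.56·0.00346612 = 0.152466.

0.1525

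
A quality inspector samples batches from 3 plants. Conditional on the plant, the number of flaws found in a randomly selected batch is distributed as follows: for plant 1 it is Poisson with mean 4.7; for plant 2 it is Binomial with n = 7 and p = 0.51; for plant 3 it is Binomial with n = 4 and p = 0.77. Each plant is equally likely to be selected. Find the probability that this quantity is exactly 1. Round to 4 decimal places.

0.0432

Conditional on each plant, P(X = 1): 1: 0.0427478; 2: 0.0494134; 3: 0.0374744.
By total probability, P(X = 1) = 0.333333·0.0427478 + 0.333333·0.0494134 + 0.333333·0.0374744 = 0.0432119.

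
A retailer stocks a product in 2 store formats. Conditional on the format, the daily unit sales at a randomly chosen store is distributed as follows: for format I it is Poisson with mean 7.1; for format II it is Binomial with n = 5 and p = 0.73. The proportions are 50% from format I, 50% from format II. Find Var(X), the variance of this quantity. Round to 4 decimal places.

7.0184

Per component, I: μ=7.1, E[X²]=57.51; II: μ=3.65, E[X²]=14.308.
E[X] = 0.5·7.1 + 0.5·3.65 = 5.375.
E[X²] = 0.5·57.51 + 0.5·14.308 = 35.909.
Var(X) = E[X²] − (E[X])² = 35.909 − 28.8906 = 7.01837.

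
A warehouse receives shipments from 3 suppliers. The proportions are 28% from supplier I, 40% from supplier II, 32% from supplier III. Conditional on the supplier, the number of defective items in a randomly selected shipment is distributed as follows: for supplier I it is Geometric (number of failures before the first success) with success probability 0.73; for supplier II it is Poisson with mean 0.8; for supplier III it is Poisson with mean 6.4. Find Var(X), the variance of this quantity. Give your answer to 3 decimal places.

Per component, I: μ=0.369863, E[X²]=0.64346; II: μ=0.8, E[X²]=1.44; III: μ=6.4, E[X²]=47.36.
E[X] = 0.28·0.369863 + 0.4·0.8 + 0.32·6.4 = 2.47156.
E[X²] = 0.28·0.64346 + 0.4·1.44 + 0.32·47.36 = 15.9114.
Var(X) = E[X²] − (E[X])² = 15.9114 − 6.10862 = 9.80275.

9.803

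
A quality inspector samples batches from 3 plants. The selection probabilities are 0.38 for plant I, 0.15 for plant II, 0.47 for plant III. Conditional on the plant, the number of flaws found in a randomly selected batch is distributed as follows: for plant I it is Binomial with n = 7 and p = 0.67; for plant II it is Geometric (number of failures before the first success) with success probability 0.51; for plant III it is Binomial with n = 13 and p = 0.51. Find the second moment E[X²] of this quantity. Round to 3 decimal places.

31.554

For each component E[X²] = Var + (mean)², giving I: 23.5438; II: 2.807; III: 47.2056.
Overall E[X²] = 0.38·23.5438 + 0.15·2.807 + 0.47·47.2056 = 31.5543.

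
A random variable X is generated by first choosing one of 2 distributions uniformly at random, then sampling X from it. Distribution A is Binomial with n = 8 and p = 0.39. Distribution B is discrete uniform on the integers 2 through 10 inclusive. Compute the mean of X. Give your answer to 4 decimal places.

4.5600

Component means — A: 3.12; B: 6.
E[X] = 0.5·3.12 + 0.5·6 = 4.56.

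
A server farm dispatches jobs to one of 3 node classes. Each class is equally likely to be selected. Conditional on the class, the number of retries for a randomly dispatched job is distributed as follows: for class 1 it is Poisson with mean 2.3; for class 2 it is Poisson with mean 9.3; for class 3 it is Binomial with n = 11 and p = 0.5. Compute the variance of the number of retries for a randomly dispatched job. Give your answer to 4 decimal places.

Per component, 1: μ=2.3, E[X²]=7.59; 2: μ=9.3, E[X²]=95.79; 3: μ=5.5, E[X²]=33.
E[X] = 0.333333·2.3 + 0.333333·9.3 + 0.333333·5.5 = 5.7.
E[X²] = 0.333333·7.59 + 0.333333·95.79 + 0.333333·33 = 45.46.
Var(X) = E[X²] − (E[X])² = 45.46 − 32.49 = 12.97.

12.9700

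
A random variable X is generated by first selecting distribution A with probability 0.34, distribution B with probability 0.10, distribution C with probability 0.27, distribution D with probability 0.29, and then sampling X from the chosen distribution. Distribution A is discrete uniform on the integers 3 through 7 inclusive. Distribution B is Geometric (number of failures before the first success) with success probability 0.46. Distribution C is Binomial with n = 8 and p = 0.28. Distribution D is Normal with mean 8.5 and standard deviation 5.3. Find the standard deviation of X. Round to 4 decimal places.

4.0715

Per component, A: μ=5, E[X²]=27; B: μ=1.17391, E[X²]=3.93006; C: μ=2.24, E[X²]=6.6304; D: μ=8.5, E[X²]=100.34.
E[X] = 0.34·5 + 0.1·1.17391 + 0.27·2.24 + 0.29·8.5 = 4.88719.
E[X²] = 0.34·27 + 0.1·3.93006 + 0.27·6.6304 + 0.29·100.34 = 40.4618.
Var(X) = E[X²] − (E[X])² = 40.4618 − 23.8846 = 16.5772.
SD(X) = √16.5772 = 4.07151.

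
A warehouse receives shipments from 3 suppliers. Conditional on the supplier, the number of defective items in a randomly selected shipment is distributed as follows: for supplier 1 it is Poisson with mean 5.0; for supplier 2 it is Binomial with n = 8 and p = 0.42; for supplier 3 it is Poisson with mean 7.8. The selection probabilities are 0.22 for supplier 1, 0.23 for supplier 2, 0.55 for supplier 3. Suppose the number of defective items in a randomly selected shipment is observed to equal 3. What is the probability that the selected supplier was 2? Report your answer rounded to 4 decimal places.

Likelihoods P(X=3 | ·): 1: 0.140374; 2: 0.272318; 3: 0.0324068.
Posterior ∝ prior × likelihood. Numerator for 2: 0.23·0.272318 = 0.0626331.
Normalizing constant: 0.22·0.140374 + 0.23·0.272318 + 0.55·0.0324068 = 0.111339.
P(2 | observation) = 0.0626331 / 0.111339 = 0.562544.

0.5625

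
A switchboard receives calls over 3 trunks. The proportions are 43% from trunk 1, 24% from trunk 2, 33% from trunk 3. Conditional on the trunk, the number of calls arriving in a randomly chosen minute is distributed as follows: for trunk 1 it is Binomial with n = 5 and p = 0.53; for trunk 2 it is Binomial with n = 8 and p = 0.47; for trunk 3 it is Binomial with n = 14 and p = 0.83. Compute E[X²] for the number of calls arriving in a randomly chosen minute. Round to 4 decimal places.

52.6365

For each component E[X²] = Var + (mean)², giving 1: 8.268; 2: 16.1304; 3: 137.
Overall E[X²] = 0.43·8.268 + 0.24·16.1304 + 0.33·137 = 52.6365.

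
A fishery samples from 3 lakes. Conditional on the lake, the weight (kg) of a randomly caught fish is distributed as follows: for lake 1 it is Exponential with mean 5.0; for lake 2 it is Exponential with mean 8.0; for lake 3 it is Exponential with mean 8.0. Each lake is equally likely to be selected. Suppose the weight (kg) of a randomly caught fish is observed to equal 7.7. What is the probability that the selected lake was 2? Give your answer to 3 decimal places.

0.345

Likelihoods f(7.7 | ·): 1: 0.0428762; 2: 0.0477421; 3: 0.0477421.
Posterior ∝ prior × likelihood. Numerator for 2: 0.333333·0.0477421 = 0.015914.
Normalizing constant: 0.333333·0.0428762 + 0.333333·0.0477421 + 0.333333·0.0477421 = 0.0461201.
P(2 | observation) = 0.015914 / 0.0461201 = 0.345056.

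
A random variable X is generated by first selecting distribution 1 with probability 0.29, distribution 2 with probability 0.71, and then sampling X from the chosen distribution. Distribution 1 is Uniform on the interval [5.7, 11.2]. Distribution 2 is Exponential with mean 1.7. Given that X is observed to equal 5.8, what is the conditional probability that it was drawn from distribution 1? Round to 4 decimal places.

0.7929

Likelihoods f(5.8 | ·): 1: 0.181818; 2: 0.0194017.
Posterior ∝ prior × likelihood. Numerator for 1: 0.29·0.181818 = 0.0527273.
Normalizing constant: 0.29·0.181818 + 0.71·0.0194017 = 0.0665025.
P(1 | observation) = 0.0527273 / 0.0665025 = 0.792861.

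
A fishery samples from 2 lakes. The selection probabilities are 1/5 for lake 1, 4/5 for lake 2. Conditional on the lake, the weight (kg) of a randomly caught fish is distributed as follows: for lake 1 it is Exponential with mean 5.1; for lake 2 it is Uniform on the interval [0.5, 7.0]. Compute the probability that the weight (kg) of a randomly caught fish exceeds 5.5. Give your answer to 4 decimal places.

0.2526

Conditional on each lake, P(X > 5.5): 1: 0.340129; 2: 0.230769.
By total probability, P(X > 5.5) = 0.2·0.340129 + 0.8·0.230769 = 0.252641.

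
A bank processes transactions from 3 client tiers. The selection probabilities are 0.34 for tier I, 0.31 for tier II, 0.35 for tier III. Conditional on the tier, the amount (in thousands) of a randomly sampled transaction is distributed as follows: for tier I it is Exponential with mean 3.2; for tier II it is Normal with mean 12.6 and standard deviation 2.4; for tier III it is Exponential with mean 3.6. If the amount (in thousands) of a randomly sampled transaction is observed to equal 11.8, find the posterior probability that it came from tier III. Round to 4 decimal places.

0.0666

Likelihoods f(11.8 | ·): I: 0.00782328; II: 0.157243; III: 0.0104755.
Posterior ∝ prior × likelihood. Numerator for III: 0.35·0.0104755 = 0.00366644.
Normalizing constant: 0.34·0.00782328 + 0.31·0.157243 + 0.35·0.0104755 = 0.0550717.
P(III | observation) = 0.00366644 / 0.0550717 = 0.0665758.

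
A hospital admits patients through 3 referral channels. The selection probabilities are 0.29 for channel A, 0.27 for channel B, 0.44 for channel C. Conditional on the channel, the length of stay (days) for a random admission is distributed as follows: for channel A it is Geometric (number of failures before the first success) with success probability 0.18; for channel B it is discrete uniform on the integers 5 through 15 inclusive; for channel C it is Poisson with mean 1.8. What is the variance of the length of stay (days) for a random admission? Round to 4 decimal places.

Per component, A: μ=4.55556, E[X²]=46.0617; B: μ=10, E[X²]=110; C: μ=1.8, E[X²]=5.04.
E[X] = 0.29·4.55556 + 0.27·10 + 0.44·1.8 = 4.81311.
E[X²] = 0.29·46.0617 + 0.27·110 + 0.44·5.04 = 45.2755.
Var(X) = E[X²] − (E[X])² = 45.2755 − 23.166 = 22.1095.

22.1095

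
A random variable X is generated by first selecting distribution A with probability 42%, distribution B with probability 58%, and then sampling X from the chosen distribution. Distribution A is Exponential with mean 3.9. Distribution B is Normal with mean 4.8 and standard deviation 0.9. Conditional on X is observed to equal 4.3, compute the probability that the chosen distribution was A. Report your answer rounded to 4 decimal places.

Likelihoods f(4.3 | ·): A: 0.085133; B: 0.37988.
Posterior ∝ prior × likelihood. Numerator for A: 0.42·0.085133 = 0.0357559.
Normalizing constant: 0.42·0.085133 + 0.58·0.37988 = 0.256086.
P(A | observation) = 0.0357559 / 0.256086 = 0.139624.

0.1396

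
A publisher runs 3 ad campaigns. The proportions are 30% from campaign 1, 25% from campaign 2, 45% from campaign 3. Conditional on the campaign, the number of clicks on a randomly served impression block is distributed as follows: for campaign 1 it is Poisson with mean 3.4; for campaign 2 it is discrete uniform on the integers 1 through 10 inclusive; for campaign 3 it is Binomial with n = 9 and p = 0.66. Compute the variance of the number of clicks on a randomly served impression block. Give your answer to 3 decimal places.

5.215

Per component, 1: μ=3.4, E[X²]=14.96; 2: μ=5.5, E[X²]=38.5; 3: μ=5.94, E[X²]=37.3032.
E[X] = 0.3·3.4 + 0.25·5.5 + 0.45·5.94 = 5.068.
E[X²] = 0.3·14.96 + 0.25·38.5 + 0.45·37.3032 = 30.8994.
Var(X) = E[X²] − (E[X])² = 30.8994 − 25.6846 = 5.21482.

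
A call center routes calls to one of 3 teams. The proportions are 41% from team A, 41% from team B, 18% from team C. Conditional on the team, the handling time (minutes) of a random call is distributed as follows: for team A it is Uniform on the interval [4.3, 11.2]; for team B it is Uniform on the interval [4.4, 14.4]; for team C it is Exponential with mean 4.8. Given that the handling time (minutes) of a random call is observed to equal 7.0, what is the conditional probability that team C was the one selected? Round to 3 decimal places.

0.080

Likelihoods f(7.0 | ·): A: 0.144928; B: 0.1; C: 0.0484633.
Posterior ∝ prior × likelihood. Numerator for C: 0.18·0.0484633 = 0.00872339.
Normalizing constant: 0.41·0.144928 + 0.41·0.1 + 0.18·0.0484633 = 0.109144.
P(C | observation) = 0.00872339 / 0.109144 = 0.0799257.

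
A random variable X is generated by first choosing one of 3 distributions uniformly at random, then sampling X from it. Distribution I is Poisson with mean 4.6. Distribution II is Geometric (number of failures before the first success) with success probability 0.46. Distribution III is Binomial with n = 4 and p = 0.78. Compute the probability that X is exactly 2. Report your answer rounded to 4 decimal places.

Conditional on each component, P(X = 2): I: 0.106348; II: 0.134136; III: 0.176679.
By total probability, P(X = 2) = 0.333333·0.106348 + 0.333333·0.134136 + 0.333333·0.176679 = 0.139055.

0.1391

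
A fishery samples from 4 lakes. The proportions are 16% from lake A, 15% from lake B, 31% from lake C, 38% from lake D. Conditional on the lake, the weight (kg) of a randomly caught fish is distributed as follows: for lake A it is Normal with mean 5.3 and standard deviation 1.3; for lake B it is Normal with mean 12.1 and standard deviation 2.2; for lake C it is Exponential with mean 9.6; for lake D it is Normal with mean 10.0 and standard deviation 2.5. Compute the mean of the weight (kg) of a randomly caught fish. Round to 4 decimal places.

9.4390

Component means — A: 5.3; B: 12.1; C: 9.6; D: 10.
E[X] = 0.16·5.3 + 0.15·12.1 + 0.31·9.6 + 0.38·10 = 9.439.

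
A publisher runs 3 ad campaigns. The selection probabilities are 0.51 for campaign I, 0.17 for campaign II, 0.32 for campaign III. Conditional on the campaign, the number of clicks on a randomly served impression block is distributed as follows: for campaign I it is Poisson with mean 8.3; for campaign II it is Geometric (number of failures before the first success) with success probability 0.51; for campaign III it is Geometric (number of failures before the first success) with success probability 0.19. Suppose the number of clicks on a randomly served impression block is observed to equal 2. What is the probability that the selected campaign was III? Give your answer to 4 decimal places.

0.6130

Likelihoods P(X=2 | ·): I: 0.00856016; II: 0.122451; III: 0.124659.
Posterior ∝ prior × likelihood. Numerator for III: 0.32·0.124659 = 0.0398909.
Normalizing constant: 0.51·0.00856016 + 0.17·0.122451 + 0.32·0.124659 = 0.0650732.
P(III | observation) = 0.0398909 / 0.0650732 = 0.613015.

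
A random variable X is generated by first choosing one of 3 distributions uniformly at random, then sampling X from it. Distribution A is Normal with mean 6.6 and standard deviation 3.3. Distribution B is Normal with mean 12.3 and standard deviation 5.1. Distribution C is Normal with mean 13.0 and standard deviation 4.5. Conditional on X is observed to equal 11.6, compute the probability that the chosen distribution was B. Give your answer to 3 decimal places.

Likelihoods f(11.6 | ·): A: 0.0383614; B: 0.0774906; C: 0.0844656.
Posterior ∝ prior × likelihood. Numerator for B: 0.333333·0.0774906 = 0.0258302.
Normalizing constant: 0.333333·0.0383614 + 0.333333·0.0774906 + 0.333333·0.0844656 = 0.0667725.
P(B | observation) = 0.0258302 / 0.0667725 = 0.386839.

0.387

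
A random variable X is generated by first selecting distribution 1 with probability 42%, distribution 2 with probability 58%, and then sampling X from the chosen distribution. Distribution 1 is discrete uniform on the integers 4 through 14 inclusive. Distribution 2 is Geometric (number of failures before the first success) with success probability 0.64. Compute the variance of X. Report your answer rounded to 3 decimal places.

22.052

Per component, 1: μ=9, E[X²]=91; 2: μ=0.5625, E[X²]=1.19531.
E[X] = 0.42·9 + 0.58·0.5625 = 4.10625.
E[X²] = 0.42·91 + 0.58·1.19531 = 38.9133.
Var(X) = E[X²] − (E[X])² = 38.9133 − 16.8613 = 22.052.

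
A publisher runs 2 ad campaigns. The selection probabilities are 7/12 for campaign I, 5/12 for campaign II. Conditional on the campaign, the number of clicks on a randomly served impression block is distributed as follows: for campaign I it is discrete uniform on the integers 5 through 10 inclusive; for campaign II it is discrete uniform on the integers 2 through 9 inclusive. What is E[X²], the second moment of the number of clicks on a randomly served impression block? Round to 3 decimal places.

49.306

For each component E[X²] = Var + (mean)², giving I: 59.1667; II: 35.5.
Overall E[X²] = 0.583333·59.1667 + 0.416667·35.5 = 49.3056.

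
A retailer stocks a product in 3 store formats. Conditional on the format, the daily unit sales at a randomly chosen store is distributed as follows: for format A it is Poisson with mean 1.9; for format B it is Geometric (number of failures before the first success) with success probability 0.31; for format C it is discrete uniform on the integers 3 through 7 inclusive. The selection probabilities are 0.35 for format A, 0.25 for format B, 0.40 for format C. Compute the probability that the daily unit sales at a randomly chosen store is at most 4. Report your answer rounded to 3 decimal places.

Conditional on each format, P(X ≤ 4): A: 0.955919; B: 0.843597; C: 0.4.
By total probability, P(X ≤ 4) = 0.35·0.955919 + 0.25·0.843597 + 0.4·0.4 = 0.705471.

0.705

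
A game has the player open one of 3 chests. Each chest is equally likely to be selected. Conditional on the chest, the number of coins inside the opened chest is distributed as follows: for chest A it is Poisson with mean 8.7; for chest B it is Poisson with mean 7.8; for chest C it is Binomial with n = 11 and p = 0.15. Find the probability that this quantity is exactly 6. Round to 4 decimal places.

0.0769

Conditional on each chest, P(X = 6): A: 0.100328; B: 0.128156; C: 0.00233499.
By total probability, P(X = 6) = 0.333333·0.100328 + 0.333333·0.128156 + 0.333333·0.00233499 = 0.0769395.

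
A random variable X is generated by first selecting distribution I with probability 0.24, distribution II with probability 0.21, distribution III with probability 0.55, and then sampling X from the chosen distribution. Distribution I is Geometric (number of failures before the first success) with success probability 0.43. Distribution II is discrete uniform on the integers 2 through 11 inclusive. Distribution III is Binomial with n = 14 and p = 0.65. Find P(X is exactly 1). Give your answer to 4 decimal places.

0.0588

Conditional on each component, P(X = 1): I: 0.2451; II: 0; III: 1.07628e-05.
By total probability, P(X = 1) = 0.24·0.2451 + 0.21·0 + 0.55·1.07628e-05 = 0.0588299.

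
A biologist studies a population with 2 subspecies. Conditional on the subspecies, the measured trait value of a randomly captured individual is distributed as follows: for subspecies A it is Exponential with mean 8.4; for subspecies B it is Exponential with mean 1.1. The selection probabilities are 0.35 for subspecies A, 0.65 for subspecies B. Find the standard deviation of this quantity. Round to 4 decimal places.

Per component, A: μ=8.4, E[X²]=141.12; B: μ=1.1, E[X²]=2.42.
E[X] = 0.35·8.4 + 0.65·1.1 = 3.655.
E[X²] = 0.35·141.12 + 0.65·2.42 = 50.965.
Var(X) = E[X²] − (E[X])² = 50.965 − 13.359 = 37.606.
SD(X) = √37.606 = 6.13237.

6.1324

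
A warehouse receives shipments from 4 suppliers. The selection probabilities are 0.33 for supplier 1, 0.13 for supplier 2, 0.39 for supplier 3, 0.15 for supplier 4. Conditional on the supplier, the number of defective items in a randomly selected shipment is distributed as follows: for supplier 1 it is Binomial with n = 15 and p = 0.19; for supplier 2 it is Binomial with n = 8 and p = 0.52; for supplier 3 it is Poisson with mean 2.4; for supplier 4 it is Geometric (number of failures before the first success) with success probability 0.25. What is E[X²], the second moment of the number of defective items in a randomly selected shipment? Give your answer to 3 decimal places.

12.284

For each component E[X²] = Var + (mean)², giving 1: 10.431; 2: 19.3024; 3: 8.16; 4: 21.
Overall E[X²] = 0.33·10.431 + 0.13·19.3024 + 0.39·8.16 + 0.15·21 = 12.2839.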